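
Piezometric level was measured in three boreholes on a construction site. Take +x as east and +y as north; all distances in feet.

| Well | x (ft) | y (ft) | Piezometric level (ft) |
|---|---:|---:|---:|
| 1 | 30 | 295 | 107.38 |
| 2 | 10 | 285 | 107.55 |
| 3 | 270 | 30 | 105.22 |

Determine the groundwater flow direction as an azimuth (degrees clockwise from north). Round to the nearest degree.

092°

Taking 1 as reference: 2−1 = (-20, -10, +0.17); 3−1 = (240, -265, -2.16).
Determinant of the coordinate differences = (-20)·(-265) − 240·(-10) = 7700.
∂h/∂x = [(+0.17)·(-265) − (-2.16)·(-10)] / 7700 = -0.008656
∂h/∂y = [(-20)·(-2.16) − 240·(+0.17)] / 7700 = +0.0003117
Flow direction (−∇h) has components (+0.008656 E, -0.0003117 N).
Azimuth = atan2(E, N) = atan2(+0.008656, -0.0003117) = 92.1° ≈ 092°.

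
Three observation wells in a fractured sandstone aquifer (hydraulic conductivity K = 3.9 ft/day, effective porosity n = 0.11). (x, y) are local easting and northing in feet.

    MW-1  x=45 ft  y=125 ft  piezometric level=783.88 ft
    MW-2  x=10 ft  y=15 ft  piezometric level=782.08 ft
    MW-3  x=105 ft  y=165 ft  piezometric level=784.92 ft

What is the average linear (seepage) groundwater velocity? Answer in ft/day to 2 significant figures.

0.57 ft/day

With h = a·x + b·y + c and MW-1 as origin, the differences give:
  (-35)·a + (-110)·b = -1.80
  60·a + 40·b = +1.04
Eliminate b (×40 and ×(-110), subtract): 5200·a = 42.400 → a = ∂h/∂x = +0.008154
Back-substitute: b = ∂h/∂y = +0.01377.
|∇h| = √(0.008154² + 0.01377²) = 0.016
Seepage velocity v = K·i/n = 3.9 × 0.016 / 0.11 = 0.5673 ft/day.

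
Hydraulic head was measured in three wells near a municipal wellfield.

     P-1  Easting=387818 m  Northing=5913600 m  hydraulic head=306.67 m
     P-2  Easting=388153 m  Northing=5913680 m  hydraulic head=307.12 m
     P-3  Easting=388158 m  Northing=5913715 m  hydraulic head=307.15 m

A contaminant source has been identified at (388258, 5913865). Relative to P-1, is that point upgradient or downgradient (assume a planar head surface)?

Three-point gradient (reference P-1): Δ to P-2 = (335, 80, +0.45), Δ to P-3 = (340, 115, +0.48).
∂h/∂x = +0.001179, ∂h/∂y = +0.0006887 (det = 11325).
Head at (388258, 5913865) = 306.67 + (+0.001179)·(440) + (+0.0006887)·(265) = 307.37 m.
That is higher than the 306.67 m at P-1, so the point is upgradient.

upgradient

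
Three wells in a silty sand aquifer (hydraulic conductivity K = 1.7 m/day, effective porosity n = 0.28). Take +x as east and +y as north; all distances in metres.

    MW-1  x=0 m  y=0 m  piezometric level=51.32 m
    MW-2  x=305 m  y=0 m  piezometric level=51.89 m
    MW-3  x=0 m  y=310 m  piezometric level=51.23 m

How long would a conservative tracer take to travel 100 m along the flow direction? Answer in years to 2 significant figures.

24 years

∂h/∂x = (51.89 − 51.32) / (305 − 0) = +0.001869
∂h/∂y = (51.23 − 51.32) / (310 − 0) = -0.0002903
|∇h| = √(0.001869² + -0.0002903²) = 0.001891
Seepage velocity v = K·i/n = 1.7 × 0.001891 / 0.28 = 0.01148 m/day.
t = 100 / 0.01148 = 8711 days = 23.8 years.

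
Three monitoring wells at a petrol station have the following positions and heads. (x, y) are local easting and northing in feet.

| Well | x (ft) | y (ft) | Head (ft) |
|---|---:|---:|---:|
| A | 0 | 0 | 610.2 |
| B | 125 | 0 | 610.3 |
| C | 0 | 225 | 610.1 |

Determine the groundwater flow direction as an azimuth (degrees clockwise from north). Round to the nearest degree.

299°

∂h/∂x = (610.3 − 610.2) / (125 − 0) = +0.0008000
∂h/∂y = (610.1 − 610.2) / (225 − 0) = -0.0004444
Flow direction (−∇h) has components (-0.0008000 E, +0.0004444 N).
Azimuth = atan2(E, N) = atan2(-0.0008000, +0.0004444) = 299.1° ≈ 299°.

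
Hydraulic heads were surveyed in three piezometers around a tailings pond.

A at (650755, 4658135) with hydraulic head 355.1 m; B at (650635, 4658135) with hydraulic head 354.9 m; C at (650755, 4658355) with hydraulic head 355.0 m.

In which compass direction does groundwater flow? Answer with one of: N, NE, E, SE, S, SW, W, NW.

W

∂h/∂x = (354.9 − 355.1) / (650635 − 650755) = +0.001667
∂h/∂y = (355.0 − 355.1) / (4658355 − 4658135) = -0.0004545
Flow = −∇h = (-0.001667 east, +0.0004545 north), which points west.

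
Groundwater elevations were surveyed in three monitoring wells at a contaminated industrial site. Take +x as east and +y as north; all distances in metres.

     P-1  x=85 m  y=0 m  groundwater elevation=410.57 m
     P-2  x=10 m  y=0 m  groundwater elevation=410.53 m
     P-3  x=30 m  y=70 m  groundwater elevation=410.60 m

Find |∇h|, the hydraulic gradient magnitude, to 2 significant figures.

0.0010

Differences from P-1: to P-2 (Δx, Δy, Δh) = (-75, 0, -0.04); to P-3 = (-55, 70, +0.03).
Determinant of the coordinate differences = (-75)·70 − (-55)·0 = -5250.
∂h/∂x = [(-0.04)·70 − (+0.03)·0] / -5250 = +0.0005333
∂h/∂y = [(-75)·(+0.03) − (-55)·(-0.04)] / -5250 = +0.0008476
|∇h| = √(0.0005333² + 0.0008476²) = 0.001001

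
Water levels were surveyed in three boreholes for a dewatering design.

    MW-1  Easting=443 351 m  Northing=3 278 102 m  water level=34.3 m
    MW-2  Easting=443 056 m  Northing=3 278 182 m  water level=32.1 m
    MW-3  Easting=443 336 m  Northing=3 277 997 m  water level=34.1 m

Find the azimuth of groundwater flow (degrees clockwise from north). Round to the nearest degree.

With h = a·x + b·y + c and MW-1 as origin, the differences give:
  (-295)·a + 80·b = -2.2
  (-15)·a + (-105)·b = -0.2
Eliminate b (×(-105) and ×80, subtract): 32175·a = 247.00 → a = ∂h/∂x = +0.007677
Back-substitute: b = ∂h/∂y = +0.0008081.
Flow direction (−∇h) has components (-0.007677 E, -0.0008081 N).
Azimuth = atan2(E, N) = atan2(-0.007677, -0.0008081) = 264.0° ≈ 264°.

264°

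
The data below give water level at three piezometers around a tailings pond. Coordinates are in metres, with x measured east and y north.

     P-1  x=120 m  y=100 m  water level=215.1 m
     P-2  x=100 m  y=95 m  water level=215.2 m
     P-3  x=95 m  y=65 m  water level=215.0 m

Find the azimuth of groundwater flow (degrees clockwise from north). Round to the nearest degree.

Differences from P-1: to P-2 (Δx, Δy, Δh) = (-20, -5, +0.1); to P-3 = (-25, -35, -0.1).
Determinant of the coordinate differences = (-20)·(-35) − (-25)·(-5) = 575.
∂h/∂x = [(+0.1)·(-35) − (-0.1)·(-5)] / 575 = -0.006957
∂h/∂y = [(-20)·(-0.1) − (-25)·(+0.1)] / 575 = +0.007826
Flow direction (−∇h) has components (+0.006957 E, -0.007826 N).
Azimuth = atan2(E, N) = atan2(+0.006957, -0.007826) = 138.4° ≈ 138°.

138°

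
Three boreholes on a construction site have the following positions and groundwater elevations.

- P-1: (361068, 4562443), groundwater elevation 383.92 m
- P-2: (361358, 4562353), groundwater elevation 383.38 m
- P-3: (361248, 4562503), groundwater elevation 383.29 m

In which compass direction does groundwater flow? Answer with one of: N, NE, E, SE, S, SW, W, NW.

NE

With h = a·x + b·y + c and P-1 as origin, the differences give:
  290·a + (-90)·b = -0.54
  180·a + 60·b = -0.63
Eliminate b (×60 and ×(-90), subtract): 33600·a = -89.100 → a = ∂h/∂x = -0.002652
Back-substitute: b = ∂h/∂y = -0.002545.
Flow = −∇h = (+0.002652 east, +0.002545 north), which points northeast.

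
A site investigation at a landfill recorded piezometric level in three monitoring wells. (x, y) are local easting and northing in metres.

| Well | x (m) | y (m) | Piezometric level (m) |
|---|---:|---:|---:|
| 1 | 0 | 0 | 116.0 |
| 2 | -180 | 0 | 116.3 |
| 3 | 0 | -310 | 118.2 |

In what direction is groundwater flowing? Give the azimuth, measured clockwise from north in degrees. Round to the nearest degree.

∂h/∂x = (116.3 − 116.0) / (-180 − 0) = -0.001667
∂h/∂y = (118.2 − 116.0) / (-310 − 0) = -0.007097
Flow direction (−∇h) has components (+0.001667 E, +0.007097 N).
Azimuth = atan2(E, N) = atan2(+0.001667, +0.007097) = 13.2° ≈ 013°.

013°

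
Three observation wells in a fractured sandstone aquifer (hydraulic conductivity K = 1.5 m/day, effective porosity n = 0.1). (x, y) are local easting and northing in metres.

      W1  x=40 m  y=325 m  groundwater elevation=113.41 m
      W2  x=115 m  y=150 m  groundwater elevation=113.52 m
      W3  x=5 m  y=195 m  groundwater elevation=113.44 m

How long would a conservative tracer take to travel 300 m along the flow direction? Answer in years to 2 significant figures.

80 years

Three-point gradient (reference W1): Δ to W2 = (75, -175, +0.11), Δ to W3 = (-35, -130, +0.03).
∂h/∂x = +0.0005701, ∂h/∂y = -0.0003843 (det = -15875).
|∇h| = √(0.0005701² + -0.0003843²) = 0.0006875
Seepage velocity v = K·i/n = 1.5 × 0.0006875 / 0.1 = 0.01031 m/day.
t = 300 / 0.01031 = 2.91e+04 days = 79.7 years.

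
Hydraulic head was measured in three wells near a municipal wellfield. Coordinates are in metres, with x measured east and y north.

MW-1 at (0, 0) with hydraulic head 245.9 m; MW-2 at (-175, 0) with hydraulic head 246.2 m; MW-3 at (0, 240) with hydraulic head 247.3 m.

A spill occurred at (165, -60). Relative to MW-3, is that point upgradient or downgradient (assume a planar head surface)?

∂h/∂x = (246.2 − 245.9) / (-175 − 0) = -0.001714
∂h/∂y = (247.3 − 245.9) / (240 − 0) = +0.005833
Head at (165, -60) = 245.9 + (-0.001714)·(165) + (+0.005833)·(-60) = 245.27 m.
That is lower than the 247.3 m at MW-3, so the point is downgradient.

downgradient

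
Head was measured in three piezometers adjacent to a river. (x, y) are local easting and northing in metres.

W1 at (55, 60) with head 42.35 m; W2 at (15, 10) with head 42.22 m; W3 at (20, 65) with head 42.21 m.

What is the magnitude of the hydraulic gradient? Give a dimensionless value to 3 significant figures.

0.00396

With h = a·x + b·y + c and W1 as origin, the differences give:
  (-40)·a + (-50)·b = -0.13
  (-35)·a + 5·b = -0.14
Eliminate b (×5 and ×(-50), subtract): -1950·a = -7.650 → a = ∂h/∂x = +0.003923
Back-substitute: b = ∂h/∂y = -0.0005385.
|∇h| = √(0.003923² + -0.0005385²) = 0.00396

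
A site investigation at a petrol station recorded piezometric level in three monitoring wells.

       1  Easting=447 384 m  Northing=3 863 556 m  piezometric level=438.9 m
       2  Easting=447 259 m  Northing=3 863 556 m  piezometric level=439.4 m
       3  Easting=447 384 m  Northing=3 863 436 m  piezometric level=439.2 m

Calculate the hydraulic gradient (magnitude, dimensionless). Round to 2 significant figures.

∂h/∂x = (439.4 − 438.9) / (447259 − 447384) = -0.004000
∂h/∂y = (439.2 − 438.9) / (3863436 − 3863556) = -0.002500
|∇h| = √(-0.004000² + -0.002500²) = 0.004717

0.0047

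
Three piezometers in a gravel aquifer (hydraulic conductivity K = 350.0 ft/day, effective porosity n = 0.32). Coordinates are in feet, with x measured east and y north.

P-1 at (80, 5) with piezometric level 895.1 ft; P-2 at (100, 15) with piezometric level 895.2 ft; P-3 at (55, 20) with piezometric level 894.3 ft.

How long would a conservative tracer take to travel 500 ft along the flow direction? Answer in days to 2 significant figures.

15 days

Differences from P-1: to P-2 (Δx, Δy, Δh) = (20, 10, +0.1); to P-3 = (-25, 15, -0.8).
Determinant of the coordinate differences = 20·15 − (-25)·10 = 550.
∂h/∂x = [(+0.1)·15 − (-0.8)·10] / 550 = +0.01727
∂h/∂y = [20·(-0.8) − (-25)·(+0.1)] / 550 = -0.02455
|∇h| = √(0.01727² + -0.02455²) = 0.03002
Seepage velocity v = K·i/n = 350.0 × 0.03002 / 0.32 = 32.83 ft/day.
t = 500 / 32.83 = 15.23 days.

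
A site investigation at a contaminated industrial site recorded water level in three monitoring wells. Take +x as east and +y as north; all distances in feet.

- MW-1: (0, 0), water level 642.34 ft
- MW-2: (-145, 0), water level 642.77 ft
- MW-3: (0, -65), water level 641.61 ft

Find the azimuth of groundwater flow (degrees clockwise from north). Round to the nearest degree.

∂h/∂x = (642.77 − 642.34) / (-145 − 0) = -0.002966
∂h/∂y = (641.61 − 642.34) / (-65 − 0) = +0.01123
Flow direction (−∇h) has components (+0.002966 E, -0.01123 N).
Azimuth = atan2(E, N) = atan2(+0.002966, -0.01123) = 165.2° ≈ 165°.

165°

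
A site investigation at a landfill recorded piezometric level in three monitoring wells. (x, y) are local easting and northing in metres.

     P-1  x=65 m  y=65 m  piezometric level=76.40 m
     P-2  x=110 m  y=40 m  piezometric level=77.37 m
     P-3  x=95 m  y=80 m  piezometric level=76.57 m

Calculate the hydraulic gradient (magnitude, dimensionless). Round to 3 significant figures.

Differences from P-1: to P-2 (Δx, Δy, Δh) = (45, -25, +0.97); to P-3 = (30, 15, +0.17).
Determinant of the coordinate differences = 45·15 − 30·(-25) = 1425.
∂h/∂x = [(+0.97)·15 − (+0.17)·(-25)] / 1425 = +0.01319
∂h/∂y = [45·(+0.17) − 30·(+0.97)] / 1425 = -0.01505
|∇h| = √(0.01319² + -0.01505²) = 0.02001

0.0200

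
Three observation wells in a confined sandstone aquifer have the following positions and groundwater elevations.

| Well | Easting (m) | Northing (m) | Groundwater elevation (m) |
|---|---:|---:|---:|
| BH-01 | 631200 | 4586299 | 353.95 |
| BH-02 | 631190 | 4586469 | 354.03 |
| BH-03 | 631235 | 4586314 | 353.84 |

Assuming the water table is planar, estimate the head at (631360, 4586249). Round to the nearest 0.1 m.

Differences from BH-01: to BH-02 (Δx, Δy, Δh) = (-10, 170, +0.08); to BH-03 = (35, 15, -0.11).
Solve a·Δx + b·Δy = Δh: det = (-10)·15 − 35·170 = -6100.
∂h/∂x = [(+0.08)·15 − (-0.11)·170] / -6100 = -0.003262
∂h/∂y = [(-10)·(-0.11) − 35·(+0.08)] / -6100 = +0.0002787
h(631360, 4586249) = 353.95 + (-0.003262)·(160) + (+0.0002787)·(-50) = 353.95 -0.522 -0.014 = 353.414 m.

353.4 m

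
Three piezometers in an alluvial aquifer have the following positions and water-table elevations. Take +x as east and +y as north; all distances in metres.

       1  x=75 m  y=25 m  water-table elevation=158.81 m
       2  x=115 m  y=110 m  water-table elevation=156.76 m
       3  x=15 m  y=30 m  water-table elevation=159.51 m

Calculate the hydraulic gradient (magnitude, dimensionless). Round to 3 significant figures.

0.0222

Differences from 1: to 2 (Δx, Δy, Δh) = (40, 85, -2.05); to 3 = (-60, 5, +0.70).
Determinant of the coordinate differences = 40·5 − (-60)·85 = 5300.
∂h/∂x = [(-2.05)·5 − (+0.70)·85] / 5300 = -0.01316
∂h/∂y = [40·(+0.70) − (-60)·(-2.05)] / 5300 = -0.01792
|∇h| = √(-0.01316² + -0.01792²) = 0.02223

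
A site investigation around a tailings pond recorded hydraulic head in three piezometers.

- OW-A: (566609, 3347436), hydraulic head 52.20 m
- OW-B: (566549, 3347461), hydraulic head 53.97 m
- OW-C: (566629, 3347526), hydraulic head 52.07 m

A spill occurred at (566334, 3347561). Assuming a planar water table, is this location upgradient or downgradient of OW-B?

Differences from OW-A: to OW-B (Δx, Δy, Δh) = (-60, 25, +1.77); to OW-C = (20, 90, -0.13).
Determinant of the coordinate differences = (-60)·90 − 20·25 = -5900.
∂h/∂x = [(+1.77)·90 − (-0.13)·25] / -5900 = -0.02755
∂h/∂y = [(-60)·(-0.13) − 20·(+1.77)] / -5900 = +0.004678
Head at (566334, 3347561) = 52.20 + (-0.02755)·(-275) + (+0.004678)·(125) = 60.36 m.
That is higher than the 53.97 m at OW-B, so the point is upgradient.

upgradient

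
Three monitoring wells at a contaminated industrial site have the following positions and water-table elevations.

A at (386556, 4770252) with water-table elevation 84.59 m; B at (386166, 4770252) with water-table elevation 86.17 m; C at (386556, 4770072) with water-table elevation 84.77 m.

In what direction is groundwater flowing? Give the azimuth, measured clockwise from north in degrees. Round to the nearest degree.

076°

∂h/∂x = (86.17 − 84.59) / (386166 − 386556) = -0.004051
∂h/∂y = (84.77 − 84.59) / (4770072 − 4770252) = -0.0010000
Flow direction (−∇h) has components (+0.004051 E, +0.0010000 N).
Azimuth = atan2(E, N) = atan2(+0.004051, +0.0010000) = 76.1° ≈ 076°.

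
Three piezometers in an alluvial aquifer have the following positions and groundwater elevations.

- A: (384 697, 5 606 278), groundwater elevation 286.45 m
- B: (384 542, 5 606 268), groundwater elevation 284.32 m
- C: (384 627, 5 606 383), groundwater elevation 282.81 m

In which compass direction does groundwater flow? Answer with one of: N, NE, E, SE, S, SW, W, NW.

NW

Three-point gradient (reference A): Δ to B = (-155, -10, -2.13), Δ to C = (-70, 105, -3.64).
∂h/∂x = +0.01532, ∂h/∂y = -0.02445 (det = -16975).
Flow = −∇h = (-0.01532 east, +0.02445 north), which points northwest.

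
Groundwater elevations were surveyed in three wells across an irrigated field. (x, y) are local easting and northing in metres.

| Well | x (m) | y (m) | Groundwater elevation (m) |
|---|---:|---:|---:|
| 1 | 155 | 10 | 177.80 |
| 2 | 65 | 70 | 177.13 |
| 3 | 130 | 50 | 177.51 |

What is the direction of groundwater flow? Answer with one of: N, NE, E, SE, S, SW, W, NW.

With h = a·x + b·y + c and 1 as origin, the differences give:
  (-90)·a + 60·b = -0.67
  (-25)·a + 40·b = -0.29
Eliminate b (×40 and ×60, subtract): -2100·a = -9.400 → a = ∂h/∂x = +0.004476
Back-substitute: b = ∂h/∂y = -0.004452.
Flow = −∇h = (-0.004476 east, +0.004452 north), which points northwest.

NW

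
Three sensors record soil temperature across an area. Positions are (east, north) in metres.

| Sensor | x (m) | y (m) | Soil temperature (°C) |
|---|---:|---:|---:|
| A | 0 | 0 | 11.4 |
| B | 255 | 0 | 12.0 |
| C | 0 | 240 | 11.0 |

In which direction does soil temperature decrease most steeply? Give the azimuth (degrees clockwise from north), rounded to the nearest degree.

∂T/∂x = (12.0 − 11.4) / (255 − 0) = +0.002353
∂T/∂y = (11.0 − 11.4) / (240 − 0) = -0.001667
Steepest decrease is along −∇f: components (-0.002353 E, +0.001667 N).
Azimuth = atan2(-0.002353, +0.001667) = 305.3° ≈ 305°.

305°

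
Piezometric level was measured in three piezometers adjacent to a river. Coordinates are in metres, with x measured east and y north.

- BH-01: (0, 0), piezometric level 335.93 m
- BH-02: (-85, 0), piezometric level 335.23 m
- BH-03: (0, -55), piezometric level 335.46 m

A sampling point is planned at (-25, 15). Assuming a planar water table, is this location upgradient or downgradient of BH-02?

∂h/∂x = (335.23 − 335.93) / (-85 − 0) = +0.008235
∂h/∂y = (335.46 − 335.93) / (-55 − 0) = +0.008545
Head at (-25, 15) = 335.93 + (+0.008235)·(-25) + (+0.008545)·(15) = 335.85 m.
That is higher than the 335.23 m at BH-02, so the point is upgradient.

upgradient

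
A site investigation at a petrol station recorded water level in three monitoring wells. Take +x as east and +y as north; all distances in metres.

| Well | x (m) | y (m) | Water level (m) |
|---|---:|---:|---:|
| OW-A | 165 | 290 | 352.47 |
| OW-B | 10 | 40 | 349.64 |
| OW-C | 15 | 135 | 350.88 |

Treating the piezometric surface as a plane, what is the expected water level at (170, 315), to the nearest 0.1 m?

Taking OW-A as reference: OW-B−OW-A = (-155, -250, -2.83); OW-C−OW-A = (-150, -155, -1.59).
Determinant of the coordinate differences = (-155)·(-155) − (-150)·(-250) = -13475.
∂h/∂x = [(-2.83)·(-155) − (-1.59)·(-250)] / -13475 = -0.003054
∂h/∂y = [(-155)·(-1.59) − (-150)·(-2.83)] / -13475 = +0.01321
h(170, 315) = 352.47 + (-0.003054)·(5) + (+0.01321)·(25) = 352.47 -0.015 +0.330 = 352.785 m.

352.8 m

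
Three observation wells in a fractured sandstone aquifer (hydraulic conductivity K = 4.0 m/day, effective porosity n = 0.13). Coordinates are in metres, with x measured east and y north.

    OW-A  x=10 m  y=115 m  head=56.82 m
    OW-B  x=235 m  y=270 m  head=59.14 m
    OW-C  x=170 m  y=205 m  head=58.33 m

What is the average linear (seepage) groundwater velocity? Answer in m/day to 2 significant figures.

Differences from OW-A: to OW-B (Δx, Δy, Δh) = (225, 155, +2.32); to OW-C = (160, 90, +1.51).
Determinant of the coordinate differences = 225·90 − 160·155 = -4550.
∂h/∂x = [(+2.32)·90 − (+1.51)·155] / -4550 = +0.005549
∂h/∂y = [225·(+1.51) − 160·(+2.32)] / -4550 = +0.006912
|∇h| = √(0.005549² + 0.006912²) = 0.008864
Seepage velocity v = K·i/n = 4.0 × 0.008864 / 0.13 = 0.2727 m/day.

0.27 m/day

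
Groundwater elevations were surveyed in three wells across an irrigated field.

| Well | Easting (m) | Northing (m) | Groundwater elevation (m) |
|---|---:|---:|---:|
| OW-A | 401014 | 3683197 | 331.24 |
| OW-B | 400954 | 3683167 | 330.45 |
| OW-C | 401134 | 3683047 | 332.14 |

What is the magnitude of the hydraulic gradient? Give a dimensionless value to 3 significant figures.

0.0120

With h = a·x + b·y + c and OW-A as origin, the differences give:
  (-60)·a + (-30)·b = -0.79
  120·a + (-150)·b = +0.90
Eliminate b (×(-150) and ×(-30), subtract): 12600·a = 145.500 → a = ∂h/∂x = +0.01155
Back-substitute: b = ∂h/∂y = +0.003238.
|∇h| = √(0.01155² + 0.003238²) = 0.012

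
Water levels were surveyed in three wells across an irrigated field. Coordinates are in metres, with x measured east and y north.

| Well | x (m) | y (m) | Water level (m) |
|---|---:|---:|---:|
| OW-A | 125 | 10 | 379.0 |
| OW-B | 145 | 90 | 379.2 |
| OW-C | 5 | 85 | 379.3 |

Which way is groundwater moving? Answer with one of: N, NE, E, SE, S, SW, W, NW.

S

Differences from OW-A: to OW-B (Δx, Δy, Δh) = (20, 80, +0.2); to OW-C = (-120, 75, +0.3).
Solve a·Δx + b·Δy = Δh: det = 20·75 − (-120)·80 = 11100.
∂h/∂x = [(+0.2)·75 − (+0.3)·80] / 11100 = -0.0008108
∂h/∂y = [20·(+0.3) − (-120)·(+0.2)] / 11100 = +0.002703
Flow = −∇h = (+0.0008108 east, -0.002703 north), which points south.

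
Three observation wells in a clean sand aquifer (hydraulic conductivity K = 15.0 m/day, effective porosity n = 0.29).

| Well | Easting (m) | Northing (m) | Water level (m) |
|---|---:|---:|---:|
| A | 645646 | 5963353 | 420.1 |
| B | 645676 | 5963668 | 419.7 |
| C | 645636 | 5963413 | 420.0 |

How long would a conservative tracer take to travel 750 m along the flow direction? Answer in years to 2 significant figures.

19 years

Taking A as reference: B−A = (30, 315, -0.4); C−A = (-10, 60, -0.1).
Solve a·Δx + b·Δy = Δh: det = 30·60 − (-10)·315 = 4950.
∂h/∂x = [(-0.4)·60 − (-0.1)·315] / 4950 = +0.001515
∂h/∂y = [30·(-0.1) − (-10)·(-0.4)] / 4950 = -0.001414
|∇h| = √(0.001515² + -0.001414²) = 0.002072
Seepage velocity v = K·i/n = 15.0 × 0.002072 / 0.29 = 0.1072 m/day.
t = 750 / 0.1072 = 6996 days = 19.2 years.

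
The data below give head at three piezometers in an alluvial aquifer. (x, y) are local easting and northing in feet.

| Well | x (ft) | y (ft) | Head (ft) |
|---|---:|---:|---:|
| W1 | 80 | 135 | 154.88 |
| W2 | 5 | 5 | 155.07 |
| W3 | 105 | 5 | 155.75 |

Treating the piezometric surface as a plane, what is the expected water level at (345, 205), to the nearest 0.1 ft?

Three-point gradient (reference W1): Δ to W2 = (-75, -130, +0.19), Δ to W3 = (25, -130, +0.87).
∂h/∂x = +0.006800, ∂h/∂y = -0.005385 (det = 13000).
h(345, 205) = 154.88 + (+0.006800)·(265) + (-0.005385)·(70) = 154.88 +1.802 -0.377 = 156.305 ft.

156.3 ft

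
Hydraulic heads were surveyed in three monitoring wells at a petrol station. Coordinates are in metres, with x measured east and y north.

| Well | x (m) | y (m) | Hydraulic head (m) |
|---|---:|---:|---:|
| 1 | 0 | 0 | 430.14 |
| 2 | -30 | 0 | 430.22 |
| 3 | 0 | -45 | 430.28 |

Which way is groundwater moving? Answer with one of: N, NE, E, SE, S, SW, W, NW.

NE

∂h/∂x = (430.22 − 430.14) / (-30 − 0) = -0.002667
∂h/∂y = (430.28 − 430.14) / (-45 − 0) = -0.003111
Flow = −∇h = (+0.002667 east, +0.003111 north), which points northeast.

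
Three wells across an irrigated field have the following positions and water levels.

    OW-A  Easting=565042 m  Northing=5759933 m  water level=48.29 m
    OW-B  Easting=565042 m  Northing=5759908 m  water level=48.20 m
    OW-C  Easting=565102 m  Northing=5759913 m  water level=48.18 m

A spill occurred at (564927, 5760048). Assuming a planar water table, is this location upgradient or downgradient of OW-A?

Differences from OW-A: to OW-B (Δx, Δy, Δh) = (0, -25, -0.09); to OW-C = (60, -20, -0.11).
Determinant of the coordinate differences = 0·(-20) − 60·(-25) = 1500.
∂h/∂x = [(-0.09)·(-20) − (-0.11)·(-25)] / 1500 = -0.0006333
∂h/∂y = [0·(-0.11) − 60·(-0.09)] / 1500 = +0.003600
Head at (564927, 5760048) = 48.29 + (-0.0006333)·(-115) + (+0.003600)·(115) = 48.78 m.
That is higher than the 48.29 m at OW-A, so the point is upgradient.

upgradient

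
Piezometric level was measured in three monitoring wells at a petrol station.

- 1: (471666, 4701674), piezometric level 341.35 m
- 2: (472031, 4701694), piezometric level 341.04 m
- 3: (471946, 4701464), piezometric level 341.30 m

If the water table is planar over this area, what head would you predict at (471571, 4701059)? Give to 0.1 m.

341.9 m

Three-point gradient (reference 1): Δ to 2 = (365, 20, -0.31), Δ to 3 = (280, -210, -0.05).
∂h/∂x = -0.0008036, ∂h/∂y = -0.0008334 (det = -82250).
h(471571, 4701059) = 341.35 + (-0.0008036)·(-95) + (-0.0008334)·(-615) = 341.35 +0.076 +0.513 = 341.939 m.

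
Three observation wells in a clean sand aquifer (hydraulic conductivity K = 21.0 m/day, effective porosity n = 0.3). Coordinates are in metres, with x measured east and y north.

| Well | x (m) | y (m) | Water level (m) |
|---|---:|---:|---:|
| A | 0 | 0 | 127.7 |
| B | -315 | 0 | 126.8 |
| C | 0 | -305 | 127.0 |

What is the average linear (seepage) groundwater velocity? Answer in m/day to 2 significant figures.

0.26 m/day

∂h/∂x = (126.8 − 127.7) / (-315 − 0) = +0.002857
∂h/∂y = (127.0 − 127.7) / (-305 − 0) = +0.002295
|∇h| = √(0.002857² + 0.002295²) = 0.003665
Seepage velocity v = K·i/n = 21.0 × 0.003665 / 0.3 = 0.2566 m/day.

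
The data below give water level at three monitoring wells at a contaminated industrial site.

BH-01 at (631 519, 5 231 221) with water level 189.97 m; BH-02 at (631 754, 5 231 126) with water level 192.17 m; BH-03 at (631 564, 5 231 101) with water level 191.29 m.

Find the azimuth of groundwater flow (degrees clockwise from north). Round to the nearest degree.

Taking BH-01 as reference: BH-02−BH-01 = (235, -95, +2.20); BH-03−BH-01 = (45, -120, +1.32).
Solve a·Δx + b·Δy = Δh: det = 235·(-120) − 45·(-95) = -23925.
∂h/∂x = [(+2.20)·(-120) − (+1.32)·(-95)] / -23925 = +0.005793
∂h/∂y = [235·(+1.32) − 45·(+2.20)] / -23925 = -0.008828
Flow direction (−∇h) has components (-0.005793 E, +0.008828 N).
Azimuth = atan2(E, N) = atan2(-0.005793, +0.008828) = 326.7° ≈ 327°.

327°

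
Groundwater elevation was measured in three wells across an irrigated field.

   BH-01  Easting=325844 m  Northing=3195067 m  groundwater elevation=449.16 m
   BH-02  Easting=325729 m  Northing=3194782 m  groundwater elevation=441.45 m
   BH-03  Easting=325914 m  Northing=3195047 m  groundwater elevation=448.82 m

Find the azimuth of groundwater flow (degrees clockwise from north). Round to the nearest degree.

186°

Three-point gradient (reference BH-01): Δ to BH-02 = (-115, -285, -7.71), Δ to BH-03 = (70, -20, -0.34).
∂h/∂x = +0.002575, ∂h/∂y = +0.02601 (det = 22250).
Flow direction (−∇h) has components (-0.002575 E, -0.02601 N).
Azimuth = atan2(E, N) = atan2(-0.002575, -0.02601) = 185.7° ≈ 186°.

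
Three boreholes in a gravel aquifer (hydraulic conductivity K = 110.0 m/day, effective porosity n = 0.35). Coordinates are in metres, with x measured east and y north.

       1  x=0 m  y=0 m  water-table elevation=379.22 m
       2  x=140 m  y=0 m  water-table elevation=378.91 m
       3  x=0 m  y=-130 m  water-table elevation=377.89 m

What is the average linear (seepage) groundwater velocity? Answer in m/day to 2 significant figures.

3.3 m/day

∂h/∂x = (378.91 − 379.22) / (140 − 0) = -0.002214
∂h/∂y = (377.89 − 379.22) / (-130 − 0) = +0.01023
|∇h| = √(-0.002214² + 0.01023²) = 0.01047
Seepage velocity v = K·i/n = 110.0 × 0.01047 / 0.35 = 3.291 m/day.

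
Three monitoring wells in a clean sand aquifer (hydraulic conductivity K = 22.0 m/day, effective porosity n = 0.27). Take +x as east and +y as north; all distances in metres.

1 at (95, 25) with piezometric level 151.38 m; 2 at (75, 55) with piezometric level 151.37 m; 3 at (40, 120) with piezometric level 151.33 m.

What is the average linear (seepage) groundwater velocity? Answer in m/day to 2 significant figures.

Taking 1 as reference: 2−1 = (-20, 30, -0.01); 3−1 = (-55, 95, -0.05).
Solve a·Δx + b·Δy = Δh: det = (-20)·95 − (-55)·30 = -250.
∂h/∂x = [(-0.01)·95 − (-0.05)·30] / -250 = -0.002200
∂h/∂y = [(-20)·(-0.05) − (-55)·(-0.01)] / -250 = -0.001800
|∇h| = √(-0.002200² + -0.001800²) = 0.002843
Seepage velocity v = K·i/n = 22.0 × 0.002843 / 0.27 = 0.2317 m/day.

0.23 m/day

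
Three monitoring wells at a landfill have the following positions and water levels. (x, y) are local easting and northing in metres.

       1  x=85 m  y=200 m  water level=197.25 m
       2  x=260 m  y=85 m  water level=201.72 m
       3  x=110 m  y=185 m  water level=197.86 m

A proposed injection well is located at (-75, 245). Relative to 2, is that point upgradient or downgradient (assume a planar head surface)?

downgradient

Taking 1 as reference: 2−1 = (175, -115, +4.47); 3−1 = (25, -15, +0.61).
Solve a·Δx + b·Δy = Δh: det = 175·(-15) − 25·(-115) = 250.
∂h/∂x = [(+4.47)·(-15) − (+0.61)·(-115)] / 250 = +0.01240
∂h/∂y = [175·(+0.61) − 25·(+4.47)] / 250 = -0.02000
Head at (-75, 245) = 197.25 + (+0.01240)·(-160) + (-0.02000)·(45) = 194.37 m.
That is lower than the 201.72 m at 2, so the point is downgradient.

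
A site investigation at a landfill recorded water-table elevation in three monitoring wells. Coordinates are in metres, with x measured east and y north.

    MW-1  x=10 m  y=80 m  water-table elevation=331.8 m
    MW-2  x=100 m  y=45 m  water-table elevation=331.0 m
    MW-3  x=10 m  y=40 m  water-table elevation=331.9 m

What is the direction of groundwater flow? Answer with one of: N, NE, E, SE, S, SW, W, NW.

E

Differences from MW-1: to MW-2 (Δx, Δy, Δh) = (90, -35, -0.8); to MW-3 = (0, -40, +0.1).
Solve a·Δx + b·Δy = Δh: det = 90·(-40) − 0·(-35) = -3600.
∂h/∂x = [(-0.8)·(-40) − (+0.1)·(-35)] / -3600 = -0.009861
∂h/∂y = [90·(+0.1) − 0·(-0.8)] / -3600 = -0.002500
Flow = −∇h = (+0.009861 east, +0.002500 north), which points east.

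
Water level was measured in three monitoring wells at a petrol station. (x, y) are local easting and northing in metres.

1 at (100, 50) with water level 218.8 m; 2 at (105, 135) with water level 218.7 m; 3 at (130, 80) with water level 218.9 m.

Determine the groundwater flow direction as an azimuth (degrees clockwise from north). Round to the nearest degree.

287°

With h = a·x + b·y + c and 1 as origin, the differences give:
  5·a + 85·b = -0.1
  30·a + 30·b = +0.1
Eliminate b (×30 and ×85, subtract): -2400·a = -11.50 → a = ∂h/∂x = +0.004792
Back-substitute: b = ∂h/∂y = -0.001458.
Flow direction (−∇h) has components (-0.004792 E, +0.001458 N).
Azimuth = atan2(E, N) = atan2(-0.004792, +0.001458) = 286.9° ≈ 287°.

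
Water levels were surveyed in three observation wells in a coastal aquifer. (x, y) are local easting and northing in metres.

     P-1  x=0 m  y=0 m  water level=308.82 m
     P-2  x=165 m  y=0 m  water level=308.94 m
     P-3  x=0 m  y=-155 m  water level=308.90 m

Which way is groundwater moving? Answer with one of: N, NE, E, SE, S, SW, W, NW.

NW

∂h/∂x = (308.94 − 308.82) / (165 − 0) = +0.0007273
∂h/∂y = (308.90 − 308.82) / (-155 − 0) = -0.0005161
Flow = −∇h = (-0.0007273 east, +0.0005161 north), which points northwest.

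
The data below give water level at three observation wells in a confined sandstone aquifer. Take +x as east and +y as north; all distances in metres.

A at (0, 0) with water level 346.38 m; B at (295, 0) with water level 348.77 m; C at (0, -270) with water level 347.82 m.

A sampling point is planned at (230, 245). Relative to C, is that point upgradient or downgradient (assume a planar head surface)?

downgradient

∂h/∂x = (348.77 − 346.38) / (295 − 0) = +0.008102
∂h/∂y = (347.82 − 346.38) / (-270 − 0) = -0.005333
Head at (230, 245) = 346.38 + (+0.008102)·(230) + (-0.005333)·(245) = 346.94 m.
That is lower than the 347.82 m at C, so the point is downgradient.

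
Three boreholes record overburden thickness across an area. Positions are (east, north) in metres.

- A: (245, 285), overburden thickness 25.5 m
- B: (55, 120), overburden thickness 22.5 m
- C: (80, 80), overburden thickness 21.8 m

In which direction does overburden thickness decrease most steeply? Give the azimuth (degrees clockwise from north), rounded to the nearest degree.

Differences from A: to B (Δx, Δy, Δh) = (-190, -165, -3.0); to C = (-165, -205, -3.7).
Determinant of the coordinate differences = (-190)·(-205) − (-165)·(-165) = 11725.
∂d/∂x = [(-3.0)·(-205) − (-3.7)·(-165)] / 11725 = +0.0003838
∂d/∂y = [(-190)·(-3.7) − (-165)·(-3.0)] / 11725 = +0.01774
Steepest decrease is along −∇f: components (-0.0003838 E, -0.01774 N).
Azimuth = atan2(-0.0003838, -0.01774) = 181.2° ≈ 181°.

181°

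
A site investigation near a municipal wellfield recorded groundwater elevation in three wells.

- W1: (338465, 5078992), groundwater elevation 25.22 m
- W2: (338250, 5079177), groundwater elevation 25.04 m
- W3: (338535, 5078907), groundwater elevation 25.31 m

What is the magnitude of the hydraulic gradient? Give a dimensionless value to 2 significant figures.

Differences from W1: to W2 (Δx, Δy, Δh) = (-215, 185, -0.18); to W3 = (70, -85, +0.09).
Determinant of the coordinate differences = (-215)·(-85) − 70·185 = 5325.
∂h/∂x = [(-0.18)·(-85) − (+0.09)·185] / 5325 = -0.0002535
∂h/∂y = [(-215)·(+0.09) − 70·(-0.18)] / 5325 = -0.001268
|∇h| = √(-0.0002535² + -0.001268²) = 0.001293

0.0013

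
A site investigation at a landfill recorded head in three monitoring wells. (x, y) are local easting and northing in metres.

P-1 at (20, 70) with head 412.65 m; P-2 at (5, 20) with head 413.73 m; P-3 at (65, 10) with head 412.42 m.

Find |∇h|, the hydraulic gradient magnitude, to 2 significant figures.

0.028

Differences from P-1: to P-2 (Δx, Δy, Δh) = (-15, -50, +1.08); to P-3 = (45, -60, -0.23).
Solve a·Δx + b·Δy = Δh: det = (-15)·(-60) − 45·(-50) = 3150.
∂h/∂x = [(+1.08)·(-60) − (-0.23)·(-50)] / 3150 = -0.02422
∂h/∂y = [(-15)·(-0.23) − 45·(+1.08)] / 3150 = -0.01433
|∇h| = √(-0.02422² + -0.01433²) = 0.02814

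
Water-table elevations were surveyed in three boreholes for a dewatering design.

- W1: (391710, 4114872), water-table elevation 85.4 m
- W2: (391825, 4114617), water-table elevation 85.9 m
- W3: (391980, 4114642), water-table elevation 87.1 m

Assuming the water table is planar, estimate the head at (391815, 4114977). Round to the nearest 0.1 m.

86.3 m

With h = a·x + b·y + c and W1 as origin, the differences give:
  115·a + (-255)·b = +0.5
  270·a + (-230)·b = +1.7
Eliminate b (×(-230) and ×(-255), subtract): 42400·a = 318.50 → a = ∂h/∂x = +0.007512
Back-substitute: b = ∂h/∂y = +0.001427.
h(391815, 4114977) = 85.4 + (+0.007512)·(105) + (+0.001427)·(105) = 85.4 +0.789 +0.150 = 86.339 m.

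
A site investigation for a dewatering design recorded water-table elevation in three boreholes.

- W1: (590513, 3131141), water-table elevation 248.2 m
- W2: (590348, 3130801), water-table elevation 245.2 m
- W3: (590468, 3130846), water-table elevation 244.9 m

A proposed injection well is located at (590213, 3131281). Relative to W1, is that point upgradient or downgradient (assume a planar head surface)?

upgradient

Differences from W1: to W2 (Δx, Δy, Δh) = (-165, -340, -3.0); to W3 = (-45, -295, -3.3).
Determinant of the coordinate differences = (-165)·(-295) − (-45)·(-340) = 33375.
∂h/∂x = [(-3.0)·(-295) − (-3.3)·(-340)] / 33375 = -0.007101
∂h/∂y = [(-165)·(-3.3) − (-45)·(-3.0)] / 33375 = +0.01227
Head at (590213, 3131281) = 248.2 + (-0.007101)·(-300) + (+0.01227)·(140) = 252.05 m.
That is higher than the 248.2 m at W1, so the point is upgradient.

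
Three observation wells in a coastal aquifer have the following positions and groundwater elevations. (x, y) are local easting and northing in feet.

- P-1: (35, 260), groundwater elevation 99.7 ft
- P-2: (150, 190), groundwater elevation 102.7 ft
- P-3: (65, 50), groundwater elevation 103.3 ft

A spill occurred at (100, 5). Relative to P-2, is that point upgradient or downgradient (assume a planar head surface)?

With h = a·x + b·y + c and P-1 as origin, the differences give:
  115·a + (-70)·b = +3.0
  30·a + (-210)·b = +3.6
Eliminate b (×(-210) and ×(-70), subtract): -22050·a = -378.00 → a = ∂h/∂x = +0.01714
Back-substitute: b = ∂h/∂y = -0.01469.
Head at (100, 5) = 99.7 + (+0.01714)·(65) + (-0.01469)·(-255) = 104.56 ft.
That is higher than the 102.7 ft at P-2, so the point is upgradient.

upgradient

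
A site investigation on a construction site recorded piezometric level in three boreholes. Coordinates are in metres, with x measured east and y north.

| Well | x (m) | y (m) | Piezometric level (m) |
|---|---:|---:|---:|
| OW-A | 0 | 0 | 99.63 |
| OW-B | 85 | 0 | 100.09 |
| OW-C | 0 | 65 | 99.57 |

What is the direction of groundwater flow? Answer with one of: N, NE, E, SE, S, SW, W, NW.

W

∂h/∂x = (100.09 − 99.63) / (85 − 0) = +0.005412
∂h/∂y = (99.57 − 99.63) / (65 − 0) = -0.0009231
Flow = −∇h = (-0.005412 east, +0.0009231 north), which points west.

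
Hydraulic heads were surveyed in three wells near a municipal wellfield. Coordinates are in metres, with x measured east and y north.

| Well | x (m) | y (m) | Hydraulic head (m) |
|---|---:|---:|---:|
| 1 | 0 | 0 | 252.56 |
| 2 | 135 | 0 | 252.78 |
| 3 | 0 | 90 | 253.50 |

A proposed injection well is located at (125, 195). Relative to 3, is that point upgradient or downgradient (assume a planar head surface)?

upgradient

∂h/∂x = (252.78 − 252.56) / (135 − 0) = +0.001630
∂h/∂y = (253.50 − 252.56) / (90 − 0) = +0.01044
Head at (125, 195) = 252.56 + (+0.001630)·(125) + (+0.01044)·(195) = 254.80 m.
That is higher than the 253.50 m at 3, so the point is upgradient.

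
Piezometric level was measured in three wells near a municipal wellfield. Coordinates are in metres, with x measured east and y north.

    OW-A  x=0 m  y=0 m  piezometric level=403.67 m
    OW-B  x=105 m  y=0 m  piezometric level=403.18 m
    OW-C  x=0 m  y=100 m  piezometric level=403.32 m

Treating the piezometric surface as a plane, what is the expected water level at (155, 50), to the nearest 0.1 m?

∂h/∂x = (403.18 − 403.67) / (105 − 0) = -0.004667
∂h/∂y = (403.32 − 403.67) / (100 − 0) = -0.003500
h(155, 50) = 403.67 + (-0.004667)·(155) + (-0.003500)·(50) = 403.67 -0.723 -0.175 = 402.772 m.

402.8 m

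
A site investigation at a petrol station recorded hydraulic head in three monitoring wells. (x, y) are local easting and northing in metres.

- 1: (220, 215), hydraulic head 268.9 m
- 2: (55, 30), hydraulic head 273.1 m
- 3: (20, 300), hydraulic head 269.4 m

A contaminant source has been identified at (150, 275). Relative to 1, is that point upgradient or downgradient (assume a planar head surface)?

downgradient

With h = a·x + b·y + c and 1 as origin, the differences give:
  (-165)·a + (-185)·b = +4.2
  (-200)·a + 85·b = +0.5
Eliminate b (×85 and ×(-185), subtract): -51025·a = 449.50 → a = ∂h/∂x = -0.008809
Back-substitute: b = ∂h/∂y = -0.01485.
Head at (150, 275) = 268.9 + (-0.008809)·(-70) + (-0.01485)·(60) = 268.63 m.
That is lower than the 268.9 m at 1, so the point is downgradient.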